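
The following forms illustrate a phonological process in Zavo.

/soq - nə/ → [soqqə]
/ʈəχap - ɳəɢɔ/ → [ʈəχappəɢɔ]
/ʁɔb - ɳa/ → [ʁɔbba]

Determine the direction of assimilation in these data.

Comparing underlying and surface forms, /n/ → [q] is the alternation; the neighbouring /q/ is constant.
The output [q] is identical to the trigger /q/ — every feature (place, manner, voicing) has been copied — so this is total assimilation.
The remaining alternations confirm this: /ɳ/ → [p] after /p/; /ɳ/ → [b] after /b/ — in each case the output is a copy of the preceding consonant.
Since the segment that changes follows the conditioning segment, the assimilation is progressive.

progressive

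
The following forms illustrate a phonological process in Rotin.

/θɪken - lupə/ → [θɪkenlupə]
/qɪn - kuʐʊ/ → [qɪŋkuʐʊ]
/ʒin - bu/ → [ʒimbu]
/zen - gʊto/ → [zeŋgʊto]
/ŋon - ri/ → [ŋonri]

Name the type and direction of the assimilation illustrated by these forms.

The segment that alternates is /n/, which surfaces as [ŋ] when adjacent to /k/.
The change alveolar → velar matches the place of the following /k/, identifying this as place assimilation.
Manner and voice are unchanged, so the assimilation is partial, not total.
The same holds elsewhere in the data: /n/ → [m] before /b/ (alveolar → bilabial, matching bilabial); /n/ → [ŋ] before /g/ (alveolar → velar, matching velar) — only place changes, and always toward the following segment.
Nothing changes in [θɪkenlupə], [ŋonri]: there the adjacent consonants already agree in place (/n/ and /l/ are both alveolar; /n/ and /r/ are both alveolar), so these forms are consistent with the same rule.
The trigger is the following segment, so the direction is regressive (anticipatory).

regressive place assimilation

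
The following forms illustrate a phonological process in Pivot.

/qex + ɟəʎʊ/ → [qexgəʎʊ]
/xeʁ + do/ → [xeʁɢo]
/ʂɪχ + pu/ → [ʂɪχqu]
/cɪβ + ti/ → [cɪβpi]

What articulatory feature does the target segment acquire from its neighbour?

Comparing underlying and surface forms, /ɟ/ → [g] is the alternation; the neighbouring /x/ is constant.
/ɟ/ is palatal while /x/ is velar; the output [g] is velar, matching the trigger — so the feature that spreads is place.
The other alternating forms pattern the same way: /d/ → [ɢ] after /ʁ/ (alveolar → uvular, matching uvular); /p/ → [q] after /χ/ (bilabial → uvular, matching uvular); /t/ → [p] after /β/ (alveolar → bilabial, matching bilabial) — only place changes, and always toward the preceding segment.

place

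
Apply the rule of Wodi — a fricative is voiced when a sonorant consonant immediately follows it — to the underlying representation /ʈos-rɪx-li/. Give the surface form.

[ʈozrɪɣli]

The rule targets /s/ (voiceless alveolar fricative), which sits before the trigger /r/ (voiced).
A voiced alveolar fricative is [z], so the surface segment is [z].
The same rule applies at the second boundary: /x/ → [ɣ] next to /l/.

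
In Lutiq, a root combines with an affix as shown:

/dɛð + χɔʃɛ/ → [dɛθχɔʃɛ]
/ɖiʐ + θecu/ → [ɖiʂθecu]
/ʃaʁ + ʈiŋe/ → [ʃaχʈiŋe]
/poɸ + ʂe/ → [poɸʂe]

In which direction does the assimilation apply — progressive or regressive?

regressive

Comparing underlying and surface forms, /ð/ → [θ] is the alternation; the neighbouring /χ/ is constant.
/ð/ is voiced while /χ/ is voiceless; the output [θ] is voiceless, matching the trigger — so the feature that spreads is voicing.
The same holds elsewhere in the data: /ʐ/ → [ʂ] before /θ/ (voiced → voiceless, matching voiceless); /ʁ/ → [χ] before /ʈ/ (voiced → voiceless, matching voiceless) — only voicing changes, and always toward the following segment.
No alternation appears in [poɸʂe]: there the adjacent consonants already agree in voicing (/ɸ/ and /ʂ/ are both voiceless), so this form is consistent with the same rule.
Since the segment that changes precedes the conditioning segment, the assimilation is regressive.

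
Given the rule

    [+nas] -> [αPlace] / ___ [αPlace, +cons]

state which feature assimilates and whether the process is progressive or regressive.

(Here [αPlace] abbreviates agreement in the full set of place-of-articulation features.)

The rule copies the place features (abbreviated [Place]) from the environment onto the target, so the assimilating feature is place.
The conditioning segment sits to the right of the focus bar, meaning the trigger follows the segment that changes — regressive assimilation.

regressive place assimilation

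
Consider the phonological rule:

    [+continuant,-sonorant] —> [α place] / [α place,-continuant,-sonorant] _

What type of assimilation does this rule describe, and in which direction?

The rule copies the place features (abbreviated [place]) from the environment onto the target, so the assimilating feature is place.
The conditioning segment sits to the left of the focus bar, meaning the trigger precedes the segment that changes — progressive assimilation.

progressive place assimilation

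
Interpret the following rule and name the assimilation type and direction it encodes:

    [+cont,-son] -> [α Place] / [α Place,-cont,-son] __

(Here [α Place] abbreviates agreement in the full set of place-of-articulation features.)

The rule copies the place features (abbreviated [Place]) from the environment onto the target, so the assimilating feature is place.
Since the environment is written before the underscore, the trigger precedes the target; the direction is progressive.

progressive place assimilation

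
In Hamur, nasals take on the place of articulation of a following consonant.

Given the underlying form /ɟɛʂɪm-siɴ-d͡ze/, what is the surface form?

/m/ is a voiced bilabial nasal. The following trigger /s/ is alveolar, so /m/ must become alveolar as well.
A voiced alveolar nasal is [n], so the surface segment is [n].
At the second juncture, /ɴ/ likewise becomes [n] adjacent to /d͡z/.

[ɟɛʂɪnsind͡ze]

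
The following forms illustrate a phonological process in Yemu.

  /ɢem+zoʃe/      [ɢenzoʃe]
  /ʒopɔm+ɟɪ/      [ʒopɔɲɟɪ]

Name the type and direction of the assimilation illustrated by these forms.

Comparing underlying and surface forms, /m/ → [n] is the alternation; the neighbouring /z/ is constant.
The change bilabial → alveolar matches the place of the following /z/, identifying this as place assimilation.
Manner and voice are unchanged, so the assimilation is partial, not total.
The other alternating form patterns the same way: /m/ → [ɲ] before /ɟ/ (bilabial → palatal, matching palatal) — only place changes, and always toward the following segment.
Since the segment that changes precedes the conditioning segment, the assimilation is regressive.

regressive place assimilation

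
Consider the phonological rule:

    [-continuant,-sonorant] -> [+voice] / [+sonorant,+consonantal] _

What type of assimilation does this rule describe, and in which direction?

progressive voicing assimilation

The structural change is [+voice], and the conditioning segment [+sonorant,+consonantal] (a sonorant consonant) is itself voiced, so the target comes to share the voicing of its neighbour — voicing assimilation.
Since the environment is written before the underscore, the trigger precedes the target; the direction is progressive.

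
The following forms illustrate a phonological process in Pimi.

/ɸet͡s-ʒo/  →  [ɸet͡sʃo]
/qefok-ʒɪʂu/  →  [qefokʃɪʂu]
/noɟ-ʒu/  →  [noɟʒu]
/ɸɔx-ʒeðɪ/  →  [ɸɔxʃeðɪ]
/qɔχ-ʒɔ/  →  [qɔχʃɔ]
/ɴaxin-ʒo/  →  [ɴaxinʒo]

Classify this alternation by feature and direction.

progressive voicing assimilation

The segment that alternates is /ʒ/, which surfaces as [ʃ] when adjacent to /t͡s/.
/ʒ/ is voiced while /t͡s/ is voiceless; the output [ʃ] is voiceless, matching the trigger — so the feature that spreads is voicing.
Place and manner are unchanged, so the assimilation is partial, not total.
The other alternating forms pattern the same way: /ʒ/ → [ʃ] after /k/ (voiced → voiceless, matching voiceless); /ʒ/ → [ʃ] after /x/ (voiced → voiceless, matching voiceless); /ʒ/ → [ʃ] after /χ/ (voiced → voiceless, matching voiceless) — only voicing changes, and always toward the preceding segment.
No alternation appears in [noɟʒu], [ɴaxinʒo]: there the adjacent consonants already agree in voicing (/ʒ/ and /ɟ/ are both voiced; /ʒ/ and /n/ are both voiced), so these forms are consistent with the same rule.
The trigger is the preceding segment, so the direction is progressive (perseverative).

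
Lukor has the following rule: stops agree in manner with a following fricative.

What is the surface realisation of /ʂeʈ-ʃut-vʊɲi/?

[ʂeʂʃusvʊɲi]

/ʈ/ is a voiceless retroflex stop. The following trigger /ʃ/ is a fricative, so /ʈ/ must become a fricative as well.
A voiceless retroflex fricative is [ʂ], so the surface segment is [ʂ].
At the second juncture, /t/ likewise becomes [s] adjacent to /v/.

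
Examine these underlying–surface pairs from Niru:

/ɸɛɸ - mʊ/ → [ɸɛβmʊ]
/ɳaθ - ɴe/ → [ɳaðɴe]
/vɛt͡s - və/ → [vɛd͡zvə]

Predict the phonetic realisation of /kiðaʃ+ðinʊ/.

The data show regressive voicing assimilation: /ɸ/ → [β] before /m/; /θ/ → [ð] before /ɴ/; /t͡s/ → [d͡z] before /v/. In each pair only voicing changes, matching the following consonant, while place and manner stay constant.
/ʃ/ is a voiceless postalveolar fricative. The following trigger /ð/ is voiced, so /ʃ/ must become voiced as well.
Changing only its voicing to voiced gives [ʒ] — the voiced postalveolar fricative.

[kiðaʒðinʊ]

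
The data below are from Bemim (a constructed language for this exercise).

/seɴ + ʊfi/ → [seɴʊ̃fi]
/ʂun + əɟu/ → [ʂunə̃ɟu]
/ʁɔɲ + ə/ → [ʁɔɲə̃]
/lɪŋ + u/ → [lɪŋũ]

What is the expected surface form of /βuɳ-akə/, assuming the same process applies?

[βuɳãkə]

The data show progressive nasality assimilation (vowel nasalisation): /ʊ/ → [ʊ̃] after /ɴ/; /ə/ → [ə̃] after /n/; /ə/ → [ə̃] after /ɲ/; /u/ → [ũ] after /ŋ/ — a vowel is nasalised by an immediately preceding nasal consonant.
The vowel /a/ is adjacent to the preceding nasal /ɳ/, so it acquires [+nasal] and surfaces as [ã].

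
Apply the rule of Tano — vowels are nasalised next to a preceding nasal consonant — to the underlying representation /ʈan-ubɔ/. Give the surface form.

/u/ sits next to the nasal /n/ and is therefore nasalised to [ũ].

[ʈanũbɔ]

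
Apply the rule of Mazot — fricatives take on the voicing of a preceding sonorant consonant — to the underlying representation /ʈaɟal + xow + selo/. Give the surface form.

/x/ is a voiceless velar fricative. The preceding trigger /l/ is voiced, so /x/ must become voiced as well.
Changing only its voicing to voiced gives [ɣ] — the voiced velar fricative.
At the second juncture, /s/ likewise becomes [z] adjacent to /w/.

[ʈaɟalɣowzelo]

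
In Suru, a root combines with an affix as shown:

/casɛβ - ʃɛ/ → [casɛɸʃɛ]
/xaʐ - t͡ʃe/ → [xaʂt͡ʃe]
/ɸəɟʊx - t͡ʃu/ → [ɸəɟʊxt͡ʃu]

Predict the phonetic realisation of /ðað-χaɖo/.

[ðaθχaɖo]

The data show regressive voicing assimilation: /β/ → [ɸ] before /ʃ/; /ʐ/ → [ʂ] before /t͡ʃ/. In each pair only voicing changes, matching the following consonant, while place and manner stay constant.
No alternation appears in [ɸəɟʊxt͡ʃu]: there the adjacent consonants already agree in voicing (/x/ and /t͡ʃ/ are both voiceless), so this form is consistent with the same rule.
/ð/ is a voiced dental fricative. The following trigger /χ/ is voiceless, so /ð/ must become voiceless as well.
A voiceless dental fricative is [θ], so the surface segment is [θ].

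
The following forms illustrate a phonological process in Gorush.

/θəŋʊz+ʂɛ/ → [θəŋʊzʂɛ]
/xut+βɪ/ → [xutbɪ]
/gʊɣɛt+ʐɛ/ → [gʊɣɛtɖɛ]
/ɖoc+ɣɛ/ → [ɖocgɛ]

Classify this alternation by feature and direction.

Comparing underlying and surface forms, /β/ → [b] is the alternation; the neighbouring /t/ is constant.
/β/ is a fricative while /t/ is a stop; the output [b] is a stop, matching the trigger — so the feature that spreads is manner.
Place and voice are unchanged, so the assimilation is partial, not total.
The same holds elsewhere in the data: /ʐ/ → [ɖ] after /t/ (fricative → stop, matching a stop); /ɣ/ → [g] after /c/ (fricative → stop, matching a stop) — only manner changes, and always toward the preceding segment.
No alternation appears in [θəŋʊzʂɛ]: there the adjacent consonants already agree in manner (/ʂ/ and /z/ are both fricatives), so this form is consistent with the same rule.
The trigger is the preceding segment, so the direction is progressive (perseverative).

progressive manner assimilation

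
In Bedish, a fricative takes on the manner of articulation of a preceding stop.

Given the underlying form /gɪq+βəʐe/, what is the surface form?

[gɪqbəʐe]

The rule targets /β/ (voiced bilabial fricative), which sits after the trigger /q/ (stop).
Changing only its manner to stop gives [b] — the voiced bilabial stop.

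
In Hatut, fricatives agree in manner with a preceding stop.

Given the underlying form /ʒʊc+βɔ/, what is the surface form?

[ʒʊcbɔ]

/β/ is a voiced bilabial fricative. The preceding trigger /c/ is a stop, so /β/ must become a stop as well.
A voiced bilabial stop is [b], so the surface segment is [b].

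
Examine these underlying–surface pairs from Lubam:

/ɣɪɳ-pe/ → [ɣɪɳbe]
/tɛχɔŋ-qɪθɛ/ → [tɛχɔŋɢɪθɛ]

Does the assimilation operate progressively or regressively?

The segment that alternates is /p/, which surfaces as [b] when adjacent to /ɳ/.
/p/ is voiceless while /ɳ/ is voiced; the output [b] is voiced, matching the trigger — so the feature that spreads is voicing.
Checking the remaining alternation: /q/ → [ɢ] after /ŋ/ (voiceless → voiced, matching voiced) — only voicing changes, and always toward the preceding segment.
Since the segment that changes follows the conditioning segment, the assimilation is progressive.

progressive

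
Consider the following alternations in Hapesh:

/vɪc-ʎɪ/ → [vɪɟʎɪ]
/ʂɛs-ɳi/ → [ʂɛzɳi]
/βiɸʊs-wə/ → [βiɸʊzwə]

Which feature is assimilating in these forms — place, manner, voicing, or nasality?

Comparing underlying and surface forms, /c/ → [ɟ] is the alternation; the neighbouring /ʎ/ is constant.
The change voiceless → voiced matches the voicing of the following /ʎ/, identifying this as voicing assimilation.
The same holds elsewhere in the data: /s/ → [z] before /ɳ/ (voiceless → voiced, matching voiced); /s/ → [z] before /w/ (voiceless → voiced, matching voiced) — only voicing changes, and always toward the following segment.

voicing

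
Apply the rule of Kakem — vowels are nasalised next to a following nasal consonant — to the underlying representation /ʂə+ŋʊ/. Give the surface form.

[ʂə̃ŋʊ]

/ə/ sits next to the nasal /ŋ/ and is therefore nasalised to [ə̃].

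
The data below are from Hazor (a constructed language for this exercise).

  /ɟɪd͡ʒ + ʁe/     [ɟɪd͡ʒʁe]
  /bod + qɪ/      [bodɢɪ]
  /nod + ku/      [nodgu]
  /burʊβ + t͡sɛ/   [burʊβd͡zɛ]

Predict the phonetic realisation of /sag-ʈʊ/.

[sagɖʊ]

The data show progressive voicing assimilation: /q/ → [ɢ] after /d/; /k/ → [g] after /d/; /t͡s/ → [d͡z] after /β/. In each pair only voicing changes, matching the preceding consonant, while place and manner stay constant.
No alternation appears in [ɟɪd͡ʒʁe]: there the adjacent consonants already agree in voicing (/ʁ/ and /d͡ʒ/ are both voiced), so this form is consistent with the same rule.
The rule targets /ʈ/ (voiceless retroflex stop), which sits after the trigger /g/ (voiced).
A voiced retroflex stop is [ɖ], so the surface segment is [ɖ].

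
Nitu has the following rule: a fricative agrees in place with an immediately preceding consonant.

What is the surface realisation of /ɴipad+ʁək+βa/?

[ɴipadzəkɣa]

/ʁ/ is a voiced uvular fricative. The preceding trigger /d/ is alveolar, so /ʁ/ must become alveolar as well.
A voiced alveolar fricative is [z], so the surface segment is [z].
The same rule applies at the second boundary: /β/ → [ɣ] next to /k/.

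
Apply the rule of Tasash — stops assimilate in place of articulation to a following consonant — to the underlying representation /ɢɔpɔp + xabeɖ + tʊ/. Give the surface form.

[ɢɔpɔkxabedtʊ]

The rule targets /p/ (voiceless bilabial stop), which sits before the trigger /x/ (velar).
The voiceless velar stop is [k], so /p/ → [k].
At the second juncture, /ɖ/ likewise becomes [d] adjacent to /t/.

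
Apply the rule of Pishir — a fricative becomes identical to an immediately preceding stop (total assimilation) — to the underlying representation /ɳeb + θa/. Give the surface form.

/θ/ is the segment targeted by the rule; it sits immediately after /b/, so it assimilates completely and surfaces as [b].

[ɳebba]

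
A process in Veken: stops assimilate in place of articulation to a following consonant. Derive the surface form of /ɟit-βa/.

The rule targets /t/ (voiceless alveolar stop), which sits before the trigger /β/ (bilabial).
A voiceless bilabial stop is [p], so the surface segment is [p].

[ɟipβa]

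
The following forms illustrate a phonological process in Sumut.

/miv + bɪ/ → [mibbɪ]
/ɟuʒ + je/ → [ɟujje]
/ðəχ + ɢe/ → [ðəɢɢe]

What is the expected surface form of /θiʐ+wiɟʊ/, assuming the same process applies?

[θiwwiɟʊ]

The data show regressive total assimilation (/v/ → [b] before /b/; /ʒ/ → [j] before /j/; /χ/ → [ɢ] before /ɢ/): in every case the target segment becomes identical to its following neighbour, copying more than a single feature.
/ʐ/ is the segment targeted by the rule; it sits immediately before /w/, so it assimilates completely and surfaces as [w].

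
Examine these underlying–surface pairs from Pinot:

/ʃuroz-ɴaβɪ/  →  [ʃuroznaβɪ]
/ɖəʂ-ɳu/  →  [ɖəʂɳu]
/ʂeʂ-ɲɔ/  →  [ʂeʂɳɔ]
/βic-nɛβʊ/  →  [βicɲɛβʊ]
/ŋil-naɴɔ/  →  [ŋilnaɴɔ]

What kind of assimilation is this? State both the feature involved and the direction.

The segment that alternates is /ɴ/, which surfaces as [n] when adjacent to /z/.
/ɴ/ is uvular while /z/ is alveolar; the output [n] is alveolar, matching the trigger — so the feature that spreads is place.
Manner and voice are unchanged, so the assimilation is partial, not total.
Checking the remaining alternations: /ɲ/ → [ɳ] after /ʂ/ (palatal → retroflex, matching retroflex); /n/ → [ɲ] after /c/ (alveolar → palatal, matching palatal) — only place changes, and always toward the preceding segment.
No alternation appears in [ɖəʂɳu], [ŋilnaɴɔ]: there the adjacent consonants already agree in place (/ɳ/ and /ʂ/ are both retroflex; /n/ and /l/ are both alveolar), so these forms are consistent with the same rule.
The trigger is the preceding segment, so the direction is progressive (perseverative).

progressive place assimilation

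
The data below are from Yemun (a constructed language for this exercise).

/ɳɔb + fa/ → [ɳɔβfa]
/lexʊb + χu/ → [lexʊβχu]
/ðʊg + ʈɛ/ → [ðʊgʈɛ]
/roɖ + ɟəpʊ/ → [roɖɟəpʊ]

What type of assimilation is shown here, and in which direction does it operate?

regressive manner assimilation

Comparing underlying and surface forms, /b/ → [β] is the alternation; the neighbouring /f/ is constant.
The change stop → fricative matches the manner of the following /f/, identifying this as manner assimilation.
Place and voice are unchanged, so the assimilation is partial, not total.
The other alternating form patterns the same way: /b/ → [β] before /χ/ (stop → fricative, matching a fricative) — only manner changes, and always toward the following segment.
Nothing changes in [ðʊgʈɛ], [roɖɟəpʊ]: there the adjacent consonants already agree in manner (/g/ and /ʈ/ are both stops; /ɖ/ and /ɟ/ are both stops), so these forms are consistent with the same rule.
Since the segment that changes precedes the conditioning segment, the assimilation is regressive.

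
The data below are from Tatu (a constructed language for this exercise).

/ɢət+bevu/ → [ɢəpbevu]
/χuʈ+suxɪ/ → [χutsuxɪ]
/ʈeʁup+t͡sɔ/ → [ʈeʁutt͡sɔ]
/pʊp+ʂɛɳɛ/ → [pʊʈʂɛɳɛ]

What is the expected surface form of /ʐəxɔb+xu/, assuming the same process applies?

The data show regressive place assimilation: /t/ → [p] before /b/; /ʈ/ → [t] before /s/; /p/ → [t] before /t͡s/; /p/ → [ʈ] before /ʂ/. In each pair only place changes, matching the following consonant, while manner and voice stay constant.
/b/ is a voiced bilabial stop. The following trigger /x/ is velar, so /b/ must become velar as well.
Changing only its place to velar gives [g] — the voiced velar stop.

[ʐəxɔgxu]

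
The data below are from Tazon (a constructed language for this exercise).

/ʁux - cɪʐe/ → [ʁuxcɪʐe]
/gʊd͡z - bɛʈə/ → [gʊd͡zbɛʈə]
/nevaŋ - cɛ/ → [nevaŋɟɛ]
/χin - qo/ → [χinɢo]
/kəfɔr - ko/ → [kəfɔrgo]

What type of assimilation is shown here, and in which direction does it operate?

progressive voicing assimilation

Underlying /c/ is realised as [ɟ] next to /ŋ/; /ŋ/ itself does not change.
/c/ is voiceless while /ŋ/ is voiced; the output [ɟ] is voiced, matching the trigger — so the feature that spreads is voicing.
Place and manner are unchanged, so the assimilation is partial, not total.
The other alternating forms pattern the same way: /q/ → [ɢ] after /n/ (voiceless → voiced, matching voiced); /k/ → [g] after /r/ (voiceless → voiced, matching voiced) — only voicing changes, and always toward the preceding segment.
Nothing changes in [ʁuxcɪʐe], [gʊd͡zbɛʈə]: there the adjacent consonants already agree in voicing (/c/ and /x/ are both voiceless; /b/ and /d͡z/ are both voiced), so these forms are consistent with the same rule.
Since the segment that changes follows the conditioning segment, the assimilation is progressive.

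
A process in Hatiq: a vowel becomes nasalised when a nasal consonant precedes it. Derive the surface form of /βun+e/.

[βunẽ]

The vowel /e/ is adjacent to the preceding nasal /n/, so it acquires [+nasal] and surfaces as [ẽ].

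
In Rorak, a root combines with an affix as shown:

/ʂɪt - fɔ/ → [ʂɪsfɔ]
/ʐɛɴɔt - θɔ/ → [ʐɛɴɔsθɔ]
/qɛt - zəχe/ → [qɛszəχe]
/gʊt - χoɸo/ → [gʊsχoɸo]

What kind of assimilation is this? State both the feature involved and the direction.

regressive manner assimilation

The segment that alternates is /t/, which surfaces as [s] when adjacent to /f/.
The change stop → fricative matches the manner of the following /f/, identifying this as manner assimilation.
Place and voice are unchanged, so the assimilation is partial, not total.
The same holds elsewhere in the data: /t/ → [s] before /θ/ (stop → fricative, matching a fricative); /t/ → [s] before /z/ (stop → fricative, matching a fricative); /t/ → [s] before /χ/ (stop → fricative, matching a fricative) — only manner changes, and always toward the following segment.
The trigger is the following segment, so the direction is regressive (anticipatory).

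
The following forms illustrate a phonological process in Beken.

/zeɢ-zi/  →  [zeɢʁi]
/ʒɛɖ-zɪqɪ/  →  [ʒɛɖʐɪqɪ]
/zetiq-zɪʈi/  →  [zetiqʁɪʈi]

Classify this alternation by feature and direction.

Comparing underlying and surface forms, /z/ → [ʁ] is the alternation; the neighbouring /ɢ/ is constant.
The change alveolar → uvular matches the place of the preceding /ɢ/, identifying this as place assimilation.
Manner and voice are unchanged, so the assimilation is partial, not total.
The other alternating forms pattern the same way: /z/ → [ʐ] after /ɖ/ (alveolar → retroflex, matching retroflex); /z/ → [ʁ] after /q/ (alveolar → uvular, matching uvular) — only place changes, and always toward the preceding segment.
The trigger is the preceding segment, so the direction is progressive (perseverative).

progressive place assimilation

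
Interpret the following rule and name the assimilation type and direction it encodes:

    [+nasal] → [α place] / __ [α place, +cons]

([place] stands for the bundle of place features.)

regressive place assimilation

The shared variable α links the value of the place features (abbreviated [place]) on the target to the same value on the neighbouring segment, so place is the feature that assimilates.
Since the environment is written after the underscore, the trigger follows the target; the direction is regressive.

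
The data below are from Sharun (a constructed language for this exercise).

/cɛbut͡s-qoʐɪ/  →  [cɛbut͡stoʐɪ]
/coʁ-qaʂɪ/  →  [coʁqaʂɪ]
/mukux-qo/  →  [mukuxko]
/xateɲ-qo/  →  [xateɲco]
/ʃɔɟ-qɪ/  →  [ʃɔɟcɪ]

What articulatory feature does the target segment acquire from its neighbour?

place

Comparing underlying and surface forms, /q/ → [t] is the alternation; the neighbouring /t͡s/ is constant.
/q/ is uvular while /t͡s/ is alveolar; the output [t] is alveolar, matching the trigger — so the feature that spreads is place.
The same holds elsewhere in the data: /q/ → [k] after /x/ (uvular → velar, matching velar); /q/ → [c] after /ɲ/ (uvular → palatal, matching palatal); /q/ → [c] after /ɟ/ (uvular → palatal, matching palatal) — only place changes, and always toward the preceding segment.
Nothing changes in [coʁqaʂɪ]: there the adjacent consonants already agree in place (/q/ and /ʁ/ are both uvular), so this form is consistent with the same rule.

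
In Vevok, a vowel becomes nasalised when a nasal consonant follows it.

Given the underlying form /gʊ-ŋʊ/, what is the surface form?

[gʊ̃ŋʊ]

/ʊ/ sits next to the nasal /ŋ/ and is therefore nasalised to [ʊ̃].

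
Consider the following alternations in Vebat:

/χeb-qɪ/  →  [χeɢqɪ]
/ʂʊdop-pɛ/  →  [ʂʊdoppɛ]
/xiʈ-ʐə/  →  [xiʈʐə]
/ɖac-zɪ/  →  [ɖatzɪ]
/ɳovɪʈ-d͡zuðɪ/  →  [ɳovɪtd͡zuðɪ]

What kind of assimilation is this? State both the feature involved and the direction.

The segment that alternates is /b/, which surfaces as [ɢ] when adjacent to /q/.
The change bilabial → uvular matches the place of the following /q/, identifying this as place assimilation.
Manner and voice are unchanged, so the assimilation is partial, not total.
The same holds elsewhere in the data: /c/ → [t] before /z/ (palatal → alveolar, matching alveolar); /ʈ/ → [t] before /d͡z/ (retroflex → alveolar, matching alveolar) — only place changes, and always toward the following segment.
Nothing changes in [ʂʊdoppɛ], [xiʈʐə]: there the adjacent consonants already agree in place (/p/ and /p/ are both bilabial; /ʈ/ and /ʐ/ are both retroflex), so these forms are consistent with the same rule.
Since the segment that changes precedes the conditioning segment, the assimilation is regressive.

regressive place assimilation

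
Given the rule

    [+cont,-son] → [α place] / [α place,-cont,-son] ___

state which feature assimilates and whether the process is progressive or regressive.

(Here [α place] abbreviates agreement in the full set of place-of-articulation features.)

The shared variable α links the value of the place features (abbreviated [place]) on the target to the same value on the neighbouring segment, so place is the feature that assimilates.
Since the environment is written before the underscore, the trigger precedes the target; the direction is progressive.

progressive place assimilation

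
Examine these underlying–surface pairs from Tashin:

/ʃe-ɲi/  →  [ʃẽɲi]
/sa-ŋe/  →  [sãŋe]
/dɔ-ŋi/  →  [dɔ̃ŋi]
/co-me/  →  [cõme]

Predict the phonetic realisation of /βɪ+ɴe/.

[βɪ̃ɴe]

The data show regressive nasality assimilation (vowel nasalisation): /e/ → [ẽ] before /ɲ/; /a/ → [ã] before /ŋ/; /ɔ/ → [ɔ̃] before /ŋ/; /o/ → [õ] before /m/ — a vowel is nasalised by an immediately following nasal consonant.
/ɪ/ sits next to the nasal /ɴ/ and is therefore nasalised to [ɪ̃].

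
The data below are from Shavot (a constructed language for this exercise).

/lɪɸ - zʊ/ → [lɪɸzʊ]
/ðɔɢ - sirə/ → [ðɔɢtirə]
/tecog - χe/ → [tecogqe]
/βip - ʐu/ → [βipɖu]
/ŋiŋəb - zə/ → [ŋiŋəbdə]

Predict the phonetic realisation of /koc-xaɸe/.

[kockaɸe]

The data show progressive manner assimilation: /s/ → [t] after /ɢ/; /χ/ → [q] after /g/; /ʐ/ → [ɖ] after /p/; /z/ → [d] after /b/. In each pair only manner changes, matching the preceding consonant, while place and voice stay constant.
No alternation appears in [lɪɸzʊ]: there the adjacent consonants already agree in manner (/z/ and /ɸ/ are both fricatives), so this form is consistent with the same rule.
/x/ is a voiceless velar fricative. The preceding trigger /c/ is a stop, so /x/ must become a stop as well.
A voiceless velar stop is [k], so the surface segment is [k].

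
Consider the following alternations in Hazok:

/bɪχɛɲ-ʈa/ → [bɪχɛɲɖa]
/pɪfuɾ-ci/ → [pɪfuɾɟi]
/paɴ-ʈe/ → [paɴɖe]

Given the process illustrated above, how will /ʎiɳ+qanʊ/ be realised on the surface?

[ʎiɳɢanʊ]

The data show progressive voicing assimilation: /ʈ/ → [ɖ] after /ɲ/; /c/ → [ɟ] after /ɾ/; /ʈ/ → [ɖ] after /ɴ/. In each pair only voicing changes, matching the preceding consonant, while place and manner stay constant.
/q/ is a voiceless uvular stop. The preceding trigger /ɳ/ is voiced, so /q/ must become voiced as well.
A voiced uvular stop is [ɢ], so the surface segment is [ɢ].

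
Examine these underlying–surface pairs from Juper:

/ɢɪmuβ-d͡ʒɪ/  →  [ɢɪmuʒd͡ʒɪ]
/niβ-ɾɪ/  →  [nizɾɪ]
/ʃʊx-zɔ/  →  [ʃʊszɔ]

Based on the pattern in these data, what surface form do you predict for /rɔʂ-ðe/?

[rɔθðe]

The data show regressive place assimilation: /β/ → [ʒ] before /d͡ʒ/; /β/ → [z] before /ɾ/; /x/ → [s] before /z/. In each pair only place changes, matching the following consonant, while manner and voice stay constant.
/ʂ/ is a voiceless retroflex fricative. The following trigger /ð/ is dental, so /ʂ/ must become dental as well.
Changing only its place to dental gives [θ] — the voiceless dental fricative.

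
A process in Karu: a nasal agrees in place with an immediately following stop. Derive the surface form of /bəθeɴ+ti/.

[bəθenti]

The rule targets /ɴ/ (voiced uvular nasal), which sits before the trigger /t/ (alveolar).
The voiced alveolar nasal is [n], so /ɴ/ → [n].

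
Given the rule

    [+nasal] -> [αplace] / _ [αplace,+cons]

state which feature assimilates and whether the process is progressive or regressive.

The rule copies the place features (abbreviated [place]) from the environment onto the target, so the assimilating feature is place.
The conditioning segment sits to the right of the focus bar, meaning the trigger follows the segment that changes — regressive assimilation.

regressive place assimilation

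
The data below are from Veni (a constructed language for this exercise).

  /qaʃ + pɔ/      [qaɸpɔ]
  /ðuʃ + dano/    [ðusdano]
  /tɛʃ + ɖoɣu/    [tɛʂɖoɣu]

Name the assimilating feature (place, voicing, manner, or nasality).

Comparing underlying and surface forms, /ʃ/ → [ɸ] is the alternation; the neighbouring /p/ is constant.
The change postalveolar → bilabial matches the place of the following /p/, identifying this as place assimilation.
The other alternating forms pattern the same way: /ʃ/ → [s] before /d/ (postalveolar → alveolar, matching alveolar); /ʃ/ → [ʂ] before /ɖ/ (postalveolar → retroflex, matching retroflex) — only place changes, and always toward the following segment.

place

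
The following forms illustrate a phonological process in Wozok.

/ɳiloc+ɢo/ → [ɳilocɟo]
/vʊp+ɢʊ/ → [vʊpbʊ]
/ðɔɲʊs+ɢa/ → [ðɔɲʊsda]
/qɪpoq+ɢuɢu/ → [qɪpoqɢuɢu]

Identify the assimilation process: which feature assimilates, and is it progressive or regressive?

The segment that alternates is /ɢ/, which surfaces as [ɟ] when adjacent to /c/.
The change uvular → palatal matches the place of the preceding /c/, identifying this as place assimilation.
Manner and voice are unchanged, so the assimilation is partial, not total.
Checking the remaining alternations: /ɢ/ → [b] after /p/ (uvular → bilabial, matching bilabial); /ɢ/ → [d] after /s/ (uvular → alveolar, matching alveolar) — only place changes, and always toward the preceding segment.
Nothing changes in [qɪpoqɢuɢu]: there the adjacent consonants already agree in place (/ɢ/ and /q/ are both uvular), so this form is consistent with the same rule.
The trigger is the preceding segment, so the direction is progressive (perseverative).

progressive place assimilation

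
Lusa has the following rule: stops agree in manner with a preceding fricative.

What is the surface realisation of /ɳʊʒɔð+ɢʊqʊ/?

The rule targets /ɢ/ (voiced uvular stop), which sits after the trigger /ð/ (fricative).
The voiced uvular fricative is [ʁ], so /ɢ/ → [ʁ].

[ɳʊʒɔðʁʊqʊ]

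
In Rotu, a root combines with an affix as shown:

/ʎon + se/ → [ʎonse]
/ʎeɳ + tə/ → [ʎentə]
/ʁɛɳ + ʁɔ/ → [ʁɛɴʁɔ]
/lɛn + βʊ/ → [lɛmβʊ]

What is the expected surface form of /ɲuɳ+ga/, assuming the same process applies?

The data show regressive place assimilation: /ɳ/ → [n] before /t/; /ɳ/ → [ɴ] before /ʁ/; /n/ → [m] before /β/. In each pair only place changes, matching the following consonant, while manner and voice stay constant.
Nothing changes in [ʎonse]: there the adjacent consonants already agree in place (/n/ and /s/ are both alveolar), so this form is consistent with the same rule.
The rule targets /ɳ/ (voiced retroflex nasal), which sits before the trigger /g/ (velar).
A voiced velar nasal is [ŋ], so the surface segment is [ŋ].

[ɲuŋga]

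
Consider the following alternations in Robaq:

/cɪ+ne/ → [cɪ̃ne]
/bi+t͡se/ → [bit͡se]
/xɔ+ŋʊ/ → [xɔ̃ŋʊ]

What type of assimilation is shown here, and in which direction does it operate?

regressive nasality assimilation (vowel nasalisation)

The vowel /ɪ/ surfaces as nasalised [ɪ̃] next to the following nasal /n/ — it has acquired the [+nasal] feature of its neighbour.
The other form shows the same pattern: /ɔ/ → [ɔ̃] before /ŋ/ — each time a vowel is nasalised next to a following nasal.
No change occurs in [bit͡se] because the vowel at the boundary is adjacent to an oral consonant, not a nasal (/i/ next to /t͡s/).
Because the conditioning nasal is to the right of the vowel that changes, the process is regressive (anticipatory).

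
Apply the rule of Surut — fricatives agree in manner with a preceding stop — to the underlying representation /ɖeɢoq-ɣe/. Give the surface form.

The rule targets /ɣ/ (voiced velar fricative), which sits after the trigger /q/ (stop).
The voiced velar stop is [g], so /ɣ/ → [g].

[ɖeɢoqge]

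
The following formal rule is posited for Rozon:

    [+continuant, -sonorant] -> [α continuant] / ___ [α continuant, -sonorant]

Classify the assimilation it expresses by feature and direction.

regressive manner assimilation

The shared variable α links the value of [continuant] on the target to that of the neighbouring obstruent. [continuant] distinguishes stops from fricatives — a manner-of-articulation feature — so this is manner assimilation.
Since the environment is written after the underscore, the trigger follows the target; the direction is regressive.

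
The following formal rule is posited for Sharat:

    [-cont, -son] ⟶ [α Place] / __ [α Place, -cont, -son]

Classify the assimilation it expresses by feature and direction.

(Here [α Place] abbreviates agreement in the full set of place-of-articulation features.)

regressive place assimilation

The shared variable α links the value of the place features (abbreviated [Place]) on the target to the same value on the neighbouring segment, so place is the feature that assimilates.
Since the environment is written after the underscore, the trigger follows the target; the direction is regressive.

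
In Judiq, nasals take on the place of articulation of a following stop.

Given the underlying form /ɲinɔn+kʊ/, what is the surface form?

[ɲinɔŋkʊ]

/n/ is a voiced alveolar nasal. The following trigger /k/ is velar, so /n/ must become velar as well.
The voiced velar nasal is [ŋ], so /n/ → [ŋ].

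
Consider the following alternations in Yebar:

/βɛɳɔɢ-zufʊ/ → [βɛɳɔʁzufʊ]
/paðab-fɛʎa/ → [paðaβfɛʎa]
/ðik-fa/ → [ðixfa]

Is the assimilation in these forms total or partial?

partial assimilation

Comparing underlying and surface forms, /ɢ/ → [ʁ] is the alternation; the neighbouring /z/ is constant.
The change stop → fricative matches the manner of the following /z/, identifying this as manner assimilation.
Place and voice are unchanged, so the assimilation is partial, not total.
The other alternating forms pattern the same way: /b/ → [β] before /f/ (stop → fricative, matching a fricative); /k/ → [x] before /f/ (stop → fricative, matching a fricative) — only manner changes, and always toward the following segment.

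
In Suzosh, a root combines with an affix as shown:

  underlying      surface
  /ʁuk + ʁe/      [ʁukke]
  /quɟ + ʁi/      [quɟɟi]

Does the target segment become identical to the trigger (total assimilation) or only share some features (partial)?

total assimilation

The segment that alternates is /ʁ/, which surfaces as [k] when adjacent to /k/.
The output [k] is identical to the trigger /k/ — every feature (place, manner, voicing) has been copied — so this is total assimilation.
The remaining alternation confirms this: /ʁ/ → [ɟ] after /ɟ/ — in each case the output is a copy of the preceding consonant.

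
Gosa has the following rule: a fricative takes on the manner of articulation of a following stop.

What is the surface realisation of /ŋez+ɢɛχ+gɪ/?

The rule targets /z/ (voiced alveolar fricative), which sits before the trigger /ɢ/ (stop).
A voiced alveolar stop is [d], so the surface segment is [d].
The same rule applies at the second boundary: /χ/ → [q] next to /g/.

[ŋedɢɛqgɪ]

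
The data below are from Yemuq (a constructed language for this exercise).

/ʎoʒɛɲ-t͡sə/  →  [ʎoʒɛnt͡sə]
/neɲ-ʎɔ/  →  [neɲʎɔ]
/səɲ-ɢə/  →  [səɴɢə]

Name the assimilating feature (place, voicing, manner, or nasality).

place

Comparing underlying and surface forms, /ɲ/ → [n] is the alternation; the neighbouring /t͡s/ is constant.
The change palatal → alveolar matches the place of the following /t͡s/, identifying this as place assimilation.
The same holds elsewhere in the data: /ɲ/ → [ɴ] before /ɢ/ (palatal → uvular, matching uvular) — only place changes, and always toward the following segment.
No alternation appears in [neɲʎɔ]: there the adjacent consonants already agree in place (/ɲ/ and /ʎ/ are both palatal), so this form is consistent with the same rule.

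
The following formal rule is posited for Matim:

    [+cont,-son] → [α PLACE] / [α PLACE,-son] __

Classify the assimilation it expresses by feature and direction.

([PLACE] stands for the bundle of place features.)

The shared variable α links the value of the place features (abbreviated [PLACE]) on the target to the same value on the neighbouring segment, so place is the feature that assimilates.
The conditioning segment sits to the left of the focus bar, meaning the trigger precedes the segment that changes — progressive assimilation.

progressive place assimilation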